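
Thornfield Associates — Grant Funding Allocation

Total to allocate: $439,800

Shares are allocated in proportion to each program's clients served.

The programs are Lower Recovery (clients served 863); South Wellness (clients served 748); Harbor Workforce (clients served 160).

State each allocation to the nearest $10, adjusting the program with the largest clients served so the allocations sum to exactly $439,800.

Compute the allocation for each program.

Lower Recovery: $214,320 · South Wellness: $185,750 · Harbor Workforce: $39,730

Clients served total: 1,771.
Unrounded shares: Lower Recovery 863/1,771 × $439,800 = 214,312.48; South Wellness 748/1,771 × $439,800 = 185,754.04; Harbor Workforce 160/1,771 × $439,800 = 39,733.48.
At nearest $10: Lower Recovery $214,310; South Wellness $185,750; Harbor Workforce $39,730. Sum = $439,790.
Difference $439,800 − $439,790 = +$10 applied to largest clients served (Lower Recovery): Lower Recovery becomes $214,320.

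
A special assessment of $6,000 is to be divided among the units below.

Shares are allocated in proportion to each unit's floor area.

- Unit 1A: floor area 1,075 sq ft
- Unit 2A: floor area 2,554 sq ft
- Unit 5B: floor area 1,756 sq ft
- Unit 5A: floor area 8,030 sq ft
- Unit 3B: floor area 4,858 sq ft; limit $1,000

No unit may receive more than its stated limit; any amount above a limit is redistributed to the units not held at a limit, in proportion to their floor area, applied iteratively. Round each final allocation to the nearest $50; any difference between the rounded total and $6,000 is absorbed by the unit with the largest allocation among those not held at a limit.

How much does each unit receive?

Total floor area = 18,273.
Unconstrained shares: Unit 1A 352.98; Unit 2A 838.61; Unit 5B 576.59; Unit 5A 2,636.68; Unit 3B 1,595.14.
Cap binds for Unit 3B ($1,000); balance $5,000 reallocated over remaining floor area 13,415.
Redistributed shares: Unit 1A 400.67 → $400; Unit 2A 951.92 → $950; Unit 5B 654.49 → $650; Unit 5A 2,992.92 → $3,000.

Unit 1A: $400 · Unit 2A: $950 · Unit 5B: $650 · Unit 5A: $3,000 · Unit 3B: $1,000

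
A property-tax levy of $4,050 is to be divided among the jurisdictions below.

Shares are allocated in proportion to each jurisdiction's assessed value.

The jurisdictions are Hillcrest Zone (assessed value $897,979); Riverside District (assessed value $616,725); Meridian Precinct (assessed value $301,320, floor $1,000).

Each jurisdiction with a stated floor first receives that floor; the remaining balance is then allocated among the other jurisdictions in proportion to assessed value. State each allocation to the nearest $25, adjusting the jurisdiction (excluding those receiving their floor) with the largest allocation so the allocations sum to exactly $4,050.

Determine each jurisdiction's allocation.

Hillcrest Zone: $1,800 · Riverside District: $1,250 · Meridian Precinct: $1,000

Guaranteed amounts: Meridian Precinct $1,000. Remaining pool $3,050.
Remaining pool split over remaining assessed value 1,514,704: Hillcrest Zone 1,808.17 → $1,800; Riverside District 1,241.83 → $1,250.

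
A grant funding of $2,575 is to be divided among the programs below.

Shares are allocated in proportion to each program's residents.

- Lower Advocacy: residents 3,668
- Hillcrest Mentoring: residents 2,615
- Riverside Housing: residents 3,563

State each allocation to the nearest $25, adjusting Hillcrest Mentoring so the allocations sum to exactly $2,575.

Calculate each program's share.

Lower Advocacy: $950; Hillcrest Mentoring: $700; Riverside Housing: $925

Combined residents = 9,846.
Pro-rata amounts: Lower Advocacy 3,668/9,846 × $2,575 = 959.28; Hillcrest Mentoring 2,615/9,846 × $2,575 = 683.89; Riverside Housing 3,563/9,846 × $2,575 = 931.82.
At nearest $25: Lower Advocacy $950; Hillcrest Mentoring $675; Riverside Housing $925. Sum = $2,550.
Difference $2,575 − $2,550 = +$25 applied to Hillcrest Mentoring: Hillcrest Mentoring becomes $700.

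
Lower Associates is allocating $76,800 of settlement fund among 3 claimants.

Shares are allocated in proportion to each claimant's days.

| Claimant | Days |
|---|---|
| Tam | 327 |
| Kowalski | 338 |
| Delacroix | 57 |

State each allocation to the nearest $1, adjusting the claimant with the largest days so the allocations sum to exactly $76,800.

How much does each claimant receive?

Total days = 327 + 338 + 57 = 722.
Proportional shares: Tam 34,783.38; Kowalski 35,953.46; Delacroix 6,063.16.
At nearest $1: Tam $34,783; Kowalski $35,953; Delacroix $6,063. Sum = $76,799.
Difference $76,800 − $76,799 = +$1 applied to largest days (Kowalski): Kowalski becomes $35,954.

Tam: $34,783 | Kowalski: $35,954 | Delacroix: $6,063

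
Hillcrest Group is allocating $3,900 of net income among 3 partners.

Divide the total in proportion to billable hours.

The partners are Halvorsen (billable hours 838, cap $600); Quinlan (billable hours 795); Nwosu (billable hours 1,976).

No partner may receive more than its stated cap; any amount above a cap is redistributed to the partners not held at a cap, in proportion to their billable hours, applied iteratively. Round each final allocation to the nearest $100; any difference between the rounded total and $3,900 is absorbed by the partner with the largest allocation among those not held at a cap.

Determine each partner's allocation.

Billable hours total: 3,609.
Unconstrained shares: Halvorsen 905.57; Quinlan 859.10; Nwosu 2,135.33.
Held at cap: Halvorsen ($600); residual $3,300 reallocated over remaining billable hours 2,771.
Shares after redistribution: Quinlan 946.77 → $900; Nwosu 2,353.23 → $2,400.

Halvorsen: $600; Quinlan: $900; Nwosu: $2,400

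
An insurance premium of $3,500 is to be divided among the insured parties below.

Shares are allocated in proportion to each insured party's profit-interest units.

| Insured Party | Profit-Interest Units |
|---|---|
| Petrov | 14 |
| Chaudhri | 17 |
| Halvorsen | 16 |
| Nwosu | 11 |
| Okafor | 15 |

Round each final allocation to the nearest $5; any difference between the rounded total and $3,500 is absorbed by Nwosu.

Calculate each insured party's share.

Petrov: $670 | Chaudhri: $815 | Halvorsen: $765 | Nwosu: $530 | Okafor: $720

Profit-interest units total: 73.
Unrounded shares: Petrov 14/73 × $3,500 = 671.23; Chaudhri 17/73 × $3,500 = 815.07; Halvorsen 16/73 × $3,500 = 767.12; Nwosu 11/73 × $3,500 = 527.40; Okafor 15/73 × $3,500 = 719.18.
At nearest $5: Petrov $670; Chaudhri $815; Halvorsen $765; Nwosu $525; Okafor $720. Sum = $3,495.
Difference $3,500 − $3,495 = +$5 applied to Nwosu: Nwosu becomes $530.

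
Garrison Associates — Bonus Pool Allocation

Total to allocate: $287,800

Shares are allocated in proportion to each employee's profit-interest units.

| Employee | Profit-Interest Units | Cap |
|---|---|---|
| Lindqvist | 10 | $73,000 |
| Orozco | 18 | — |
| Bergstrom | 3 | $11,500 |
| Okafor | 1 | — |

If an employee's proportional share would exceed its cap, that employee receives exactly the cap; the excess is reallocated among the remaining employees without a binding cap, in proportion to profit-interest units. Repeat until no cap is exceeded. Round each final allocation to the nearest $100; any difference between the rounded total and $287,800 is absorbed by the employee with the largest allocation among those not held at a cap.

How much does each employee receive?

Profit-interest units total: 32.
Unconstrained shares: Lindqvist 89,937.50; Orozco 161,887.50; Bergstrom 26,981.25; Okafor 8,993.75.
Capped: Lindqvist ($73,000), Bergstrom ($11,500); balance $203,300 reallocated over remaining profit-interest units 19.
Shares after redistribution: Orozco 192,600.00 → $192,600; Okafor 10,700.00 → $10,700.

Lindqvist: $73,000; Orozco: $192,600; Bergstrom: $11,500; Okafor: $10,700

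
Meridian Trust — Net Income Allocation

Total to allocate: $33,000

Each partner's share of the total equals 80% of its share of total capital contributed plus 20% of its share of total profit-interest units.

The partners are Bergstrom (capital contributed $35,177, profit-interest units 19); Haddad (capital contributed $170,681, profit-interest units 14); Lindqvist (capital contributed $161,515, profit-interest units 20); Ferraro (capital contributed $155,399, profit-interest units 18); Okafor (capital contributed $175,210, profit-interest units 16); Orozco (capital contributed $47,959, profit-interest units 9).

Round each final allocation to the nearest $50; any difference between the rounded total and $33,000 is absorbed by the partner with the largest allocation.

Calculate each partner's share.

Totals — capital contributed 745,941, profit-interest units 96.
Blended shares (80% capital contributed + 20% profit-interest units): Bergstrom 0.0773; Haddad 0.2122; Lindqvist 0.2149; Ferraro 0.2042; Okafor 0.2212; Orozco 0.0702.
Raw shares: Bergstrom 2,551.22; Haddad 7,003.16; Lindqvist 7,091.26; Ferraro 6,737.31; Okafor 7,300.95; Orozco 2,316.09.
At nearest $50: Bergstrom $2,550; Haddad $7,000; Lindqvist $7,100; Ferraro $6,750; Okafor $7,300; Orozco $2,300. Sum = $33,000.
No rounding difference to absorb.

Bergstrom: $2,550; Haddad: $7,000; Lindqvist: $7,100; Ferraro: $6,750; Okafor: $7,300; Orozco: $2,300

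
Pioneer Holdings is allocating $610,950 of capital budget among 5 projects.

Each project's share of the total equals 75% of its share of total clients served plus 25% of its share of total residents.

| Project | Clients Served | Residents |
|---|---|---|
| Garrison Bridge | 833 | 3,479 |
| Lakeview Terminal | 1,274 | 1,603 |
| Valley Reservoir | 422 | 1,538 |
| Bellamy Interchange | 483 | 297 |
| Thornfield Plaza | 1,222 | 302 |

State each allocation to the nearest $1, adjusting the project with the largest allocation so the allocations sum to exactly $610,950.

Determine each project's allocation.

Clients served total 4,234; residents total 7,219.
Composite weights (75% clients served + 25% residents): Garrison Bridge 0.2680; Lakeview Terminal 0.2812; Valley Reservoir 0.1280; Bellamy Interchange 0.0958; Thornfield Plaza 0.2269.
Raw shares: Garrison Bridge 163,756.70; Lakeview Terminal 171,790.80; Valley Reservoir 78,210.30; Bellamy Interchange 58,555.13; Thornfield Plaza 138,637.07.
At nearest $1: Garrison Bridge $163,757; Lakeview Terminal $171,791; Valley Reservoir $78,210; Bellamy Interchange $58,555; Thornfield Plaza $138,637. Sum = $610,950.
Rounded total matches; no reconciliation needed.

Garrison Bridge: $163,757; Lakeview Terminal: $171,791; Valley Reservoir: $78,210; Bellamy Interchange: $58,555; Thornfield Plaza: $138,637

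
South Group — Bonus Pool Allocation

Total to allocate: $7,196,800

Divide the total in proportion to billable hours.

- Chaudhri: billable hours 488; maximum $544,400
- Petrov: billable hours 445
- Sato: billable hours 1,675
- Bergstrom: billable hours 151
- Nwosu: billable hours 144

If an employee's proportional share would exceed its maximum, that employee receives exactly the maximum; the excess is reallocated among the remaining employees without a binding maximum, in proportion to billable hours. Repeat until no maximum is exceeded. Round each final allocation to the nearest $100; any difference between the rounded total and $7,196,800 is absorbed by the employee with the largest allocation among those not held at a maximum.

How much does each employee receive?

Chaudhri: $544,400; Petrov: $1,225,800; Sato: $4,614,000; Bergstrom: $415,900; Nwosu: $396,700

Sum of billable hours: 2,903.
Proportional shares (ignoring caps): Chaudhri 1,209,796.21; Petrov 1,103,195.32; Sato 4,152,476.75; Bergstrom 374,342.68; Nwosu 356,989.05.
Held at cap: Chaudhri ($544,400); residual $6,652,400 reallocated over remaining billable hours 2,415.
Shares after redistribution: Petrov 1,225,804.55 → $1,225,800; Sato 4,613,983.44 → $4,614,000; Bergstrom 415,947.16 → $415,900; Nwosu 396,664.84 → $396,700.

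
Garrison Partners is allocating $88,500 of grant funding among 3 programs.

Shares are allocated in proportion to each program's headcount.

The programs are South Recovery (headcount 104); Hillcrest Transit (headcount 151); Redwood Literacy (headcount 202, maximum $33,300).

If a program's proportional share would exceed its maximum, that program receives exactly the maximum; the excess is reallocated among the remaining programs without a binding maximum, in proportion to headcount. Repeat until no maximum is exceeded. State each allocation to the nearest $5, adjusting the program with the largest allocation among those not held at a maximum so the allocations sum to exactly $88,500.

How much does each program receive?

Combined headcount = 457.
Pro-rata shares before constraints: South Recovery 20,140.04; Hillcrest Transit 29,241.79; Redwood Literacy 39,118.16.
Cap binds for Redwood Literacy ($33,300); residual $55,200 reallocated over remaining headcount 255.
Redistributed shares: South Recovery 22,512.94 → $22,515; Hillcrest Transit 32,687.06 → $32,685.

South Recovery: $22,515; Hillcrest Transit: $32,685; Redwood Literacy: $33,300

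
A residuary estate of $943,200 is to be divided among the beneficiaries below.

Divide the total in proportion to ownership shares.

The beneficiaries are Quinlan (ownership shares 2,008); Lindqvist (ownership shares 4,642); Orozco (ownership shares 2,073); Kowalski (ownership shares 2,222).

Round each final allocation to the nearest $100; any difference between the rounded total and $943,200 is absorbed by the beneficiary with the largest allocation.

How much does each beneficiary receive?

Quinlan: $173,000; Lindqvist: $400,100; Orozco: $178,600; Kowalski: $191,500

Sum of ownership shares: 10,945.
Proportional shares: Quinlan 2,008/10,945 × $943,200 = 173,042.08; Lindqvist 4,642/10,945 × $943,200 = 400,030.55; Orozco 2,073/10,945 × $943,200 = 178,643.54; Kowalski 2,222/10,945 × $943,200 = 191,483.82.
After rounding ($100): Quinlan $173,000; Lindqvist $400,000; Orozco $178,600; Kowalski $191,500. Sum = $943,100.
Difference $943,200 − $943,100 = +$100 applied to largest allocation (Lindqvist): Lindqvist becomes $400,100.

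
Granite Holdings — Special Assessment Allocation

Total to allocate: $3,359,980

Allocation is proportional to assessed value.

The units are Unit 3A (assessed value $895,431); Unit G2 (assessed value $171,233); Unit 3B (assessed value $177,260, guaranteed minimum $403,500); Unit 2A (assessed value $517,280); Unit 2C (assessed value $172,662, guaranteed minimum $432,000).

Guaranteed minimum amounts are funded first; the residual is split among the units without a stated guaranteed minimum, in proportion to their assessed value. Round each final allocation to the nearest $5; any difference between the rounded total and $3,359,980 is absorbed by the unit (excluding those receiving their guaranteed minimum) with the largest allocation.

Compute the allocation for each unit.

Guaranteed amounts: Unit 3B $403,500; Unit 2C $432,000. Remaining pool $2,524,480.
Remaining pool split over remaining assessed value 1,583,944: Unit 3A 1,427,132.30 → $1,427,130; Unit G2 272,910.08 → $272,910; Unit 2A 824,437.62 → $824,440.

Unit 3A: $1,427,130; Unit G2: $272,910; Unit 3B: $403,500; Unit 2A: $824,440; Unit 2C: $432,000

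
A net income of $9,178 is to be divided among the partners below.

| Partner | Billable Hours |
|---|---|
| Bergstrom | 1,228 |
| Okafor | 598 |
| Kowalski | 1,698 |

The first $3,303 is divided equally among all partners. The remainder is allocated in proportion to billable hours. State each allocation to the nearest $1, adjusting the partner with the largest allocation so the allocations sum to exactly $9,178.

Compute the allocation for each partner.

Equal tier: $3,303 ÷ 3 = $1,101 apiece.
Remainder $5,875 by billable hours (total 3,524): Bergstrom 2,047.25 → $2,047; Okafor 996.95 → $997; Kowalski 2,830.80 → $2,831.
Totals: Bergstrom $1,101 + $2,047 = $3,148; Okafor $1,101 + $997 = $2,098; Kowalski $1,101 + $2,831 = $3,932.

Bergstrom: $3,148 · Okafor: $2,098 · Kowalski: $3,932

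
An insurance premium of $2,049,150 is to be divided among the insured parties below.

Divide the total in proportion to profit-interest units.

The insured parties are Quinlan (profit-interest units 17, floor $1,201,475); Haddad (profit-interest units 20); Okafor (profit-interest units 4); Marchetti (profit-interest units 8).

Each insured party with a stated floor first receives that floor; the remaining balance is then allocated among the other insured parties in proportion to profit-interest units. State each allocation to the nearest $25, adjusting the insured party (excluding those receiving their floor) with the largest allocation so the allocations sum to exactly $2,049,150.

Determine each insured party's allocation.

Quinlan: $1,201,475 · Haddad: $529,800 · Okafor: $105,950 · Marchetti: $211,925

Guaranteed amounts: Quinlan $1,201,475. Residual $847,675.
Residual split over remaining profit-interest units 32: Haddad 529,796.88 → $529,800; Okafor 105,959.38 → $105,950; Marchetti 211,918.75 → $211,925.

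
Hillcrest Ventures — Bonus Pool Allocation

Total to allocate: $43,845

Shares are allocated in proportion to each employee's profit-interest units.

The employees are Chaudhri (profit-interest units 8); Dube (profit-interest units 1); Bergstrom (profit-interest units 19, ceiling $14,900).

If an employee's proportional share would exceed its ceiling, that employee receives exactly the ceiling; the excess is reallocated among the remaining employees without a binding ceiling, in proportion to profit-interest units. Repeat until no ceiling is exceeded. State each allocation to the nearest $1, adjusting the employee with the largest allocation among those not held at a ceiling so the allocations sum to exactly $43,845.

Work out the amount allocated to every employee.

Chaudhri: $25,729 · Dube: $3,216 · Bergstrom: $14,900

Profit-interest units total: 28.
Pro-rata shares before constraints: Chaudhri 12,527.14; Dube 1,565.89; Bergstrom 29,751.96.
Held at cap: Bergstrom ($14,900); residual $28,945 reallocated over remaining profit-interest units 9.
Remaining shares: Chaudhri 25,728.89 → $25,729; Dube 3,216.11 → $3,216.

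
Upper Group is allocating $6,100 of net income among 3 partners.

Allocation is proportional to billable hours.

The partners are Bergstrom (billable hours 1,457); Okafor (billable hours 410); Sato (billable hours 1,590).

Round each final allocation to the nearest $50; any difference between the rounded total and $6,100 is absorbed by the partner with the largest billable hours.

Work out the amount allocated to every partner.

Sum of billable hours: 3,457.
Proportional shares: Bergstrom 1,457/3,457 × $6,100 = 2,570.93; Okafor 410/3,457 × $6,100 = 723.46; Sato 1,590/3,457 × $6,100 = 2,805.61.
At nearest $50: Bergstrom $2,550; Okafor $700; Sato $2,800. Sum = $6,050.
Difference $6,100 − $6,050 = +$50 applied to largest billable hours (Sato): Sato becomes $2,850.

Bergstrom: $2,550; Okafor: $700; Sato: $2,850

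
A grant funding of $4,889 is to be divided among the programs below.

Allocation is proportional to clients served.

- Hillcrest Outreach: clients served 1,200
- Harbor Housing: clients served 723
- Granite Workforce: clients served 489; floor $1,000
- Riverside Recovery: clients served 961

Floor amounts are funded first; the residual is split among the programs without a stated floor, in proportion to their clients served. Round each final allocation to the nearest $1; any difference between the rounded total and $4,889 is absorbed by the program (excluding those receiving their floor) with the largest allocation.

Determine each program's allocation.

Guaranteed amounts: Granite Workforce $1,000. Remaining pool $3,889.
Remaining pool split over remaining clients served 2,884: Hillcrest Outreach 1,618.17 → $1,618; Harbor Housing 974.95 → $975; Riverside Recovery 1,295.88 → $1,296.

Hillcrest Outreach: $1,618; Harbor Housing: $975; Granite Workforce: $1,000; Riverside Recovery: $1,296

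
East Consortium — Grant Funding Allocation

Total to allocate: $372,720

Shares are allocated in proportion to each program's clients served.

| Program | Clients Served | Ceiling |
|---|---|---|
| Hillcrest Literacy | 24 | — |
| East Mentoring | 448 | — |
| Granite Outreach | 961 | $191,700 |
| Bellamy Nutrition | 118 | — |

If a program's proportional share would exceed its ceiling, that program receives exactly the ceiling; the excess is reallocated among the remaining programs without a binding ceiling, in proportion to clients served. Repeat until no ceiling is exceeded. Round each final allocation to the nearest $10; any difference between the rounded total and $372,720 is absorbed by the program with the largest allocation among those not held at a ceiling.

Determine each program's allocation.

Total clients served = 1,551.
Pro-rata shares before constraints: Hillcrest Literacy 5,767.43; East Mentoring 107,658.65; Granite Outreach 230,937.41; Bellamy Nutrition 28,356.52.
Capped: Granite Outreach ($191,700); residual $181,020 reallocated over remaining clients served 590.
Shares after redistribution: Hillcrest Literacy 7,363.53 → $7,360; East Mentoring 137,452.47 → $137,450; Bellamy Nutrition 36,204.00 → $36,200.
Rounding difference +$10 applied to East Mentoring → $137,460.

Hillcrest Literacy: $7,360 | East Mentoring: $137,460 | Granite Outreach: $191,700 | Bellamy Nutrition: $36,200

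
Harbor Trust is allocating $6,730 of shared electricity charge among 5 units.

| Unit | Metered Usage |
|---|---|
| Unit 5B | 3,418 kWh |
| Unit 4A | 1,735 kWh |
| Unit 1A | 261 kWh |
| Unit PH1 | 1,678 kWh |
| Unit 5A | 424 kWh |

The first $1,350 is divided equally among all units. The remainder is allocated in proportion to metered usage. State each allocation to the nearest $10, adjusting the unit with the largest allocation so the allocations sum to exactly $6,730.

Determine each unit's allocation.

$1,350 shared equally gives $270 per unit.
Remainder $5,380 by metered usage (total 7,516): Unit 5B 2,446.63 → $2,450; Unit 4A 1,241.92 → $1,240; Unit 1A 186.83 → $190; Unit PH1 1,201.12 → $1,200; Unit 5A 303.50 → $300.
Totals: Unit 5B $270 + $2,450 = $2,720; Unit 4A $270 + $1,240 = $1,510; Unit 1A $270 + $190 = $460; Unit PH1 $270 + $1,200 = $1,470; Unit 5A $270 + $300 = $570.

Unit 5B: $2,720; Unit 4A: $1,510; Unit 1A: $460; Unit PH1: $1,470; Unit 5A: $570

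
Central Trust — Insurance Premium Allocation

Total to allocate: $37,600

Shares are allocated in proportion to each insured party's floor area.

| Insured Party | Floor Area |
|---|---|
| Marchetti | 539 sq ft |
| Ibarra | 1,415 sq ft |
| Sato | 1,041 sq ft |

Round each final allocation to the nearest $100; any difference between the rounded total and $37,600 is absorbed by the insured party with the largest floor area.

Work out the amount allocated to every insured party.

Marchetti: $6,800 | Ibarra: $17,700 | Sato: $13,100

Combined floor area = 539 + 1,415 + 1,041 = 2,995.
Unrounded shares: Marchetti 6,766.74; Ibarra 17,764.27; Sato 13,068.98.
After rounding ($100): Marchetti $6,800; Ibarra $17,800; Sato $13,100. Sum = $37,700.
Difference $37,600 − $37,700 = −$100 applied to largest floor area (Ibarra): Ibarra becomes $17,700.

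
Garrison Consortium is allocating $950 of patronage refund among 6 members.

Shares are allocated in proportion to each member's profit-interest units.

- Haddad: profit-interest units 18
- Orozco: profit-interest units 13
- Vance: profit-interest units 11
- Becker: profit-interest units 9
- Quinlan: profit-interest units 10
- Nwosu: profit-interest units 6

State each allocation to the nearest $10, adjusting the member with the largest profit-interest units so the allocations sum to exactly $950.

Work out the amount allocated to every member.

Total profit-interest units = 67.
Pro-rata amounts: Haddad 18/67 × $950 = 255.22; Orozco 13/67 × $950 = 184.33; Vance 11/67 × $950 = 155.97; Becker 9/67 × $950 = 127.61; Quinlan 10/67 × $950 = 141.79; Nwosu 6/67 × $950 = 85.07.
At nearest $10: Haddad $260; Orozco $180; Vance $160; Becker $130; Quinlan $140; Nwosu $90. Sum = $960.
Difference $950 − $960 = −$10 applied to largest profit-interest units (Haddad): Haddad becomes $250.

Haddad: $250; Orozco: $180; Vance: $160; Becker: $130; Quinlan: $140; Nwosu: $90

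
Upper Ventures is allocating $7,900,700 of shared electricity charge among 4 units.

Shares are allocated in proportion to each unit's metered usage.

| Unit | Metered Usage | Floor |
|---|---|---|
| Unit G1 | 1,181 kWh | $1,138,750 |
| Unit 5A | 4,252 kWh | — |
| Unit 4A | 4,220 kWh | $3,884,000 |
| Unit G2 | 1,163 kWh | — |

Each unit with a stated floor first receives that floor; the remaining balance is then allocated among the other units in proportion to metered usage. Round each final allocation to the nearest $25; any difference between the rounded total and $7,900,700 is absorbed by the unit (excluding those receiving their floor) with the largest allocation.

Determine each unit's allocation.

Guaranteed amounts: Unit G1 $1,138,750; Unit 4A $3,884,000. Residual $2,877,950.
Residual split over remaining metered usage 5,415: Unit 5A 2,259,841.81 → $2,259,850; Unit G2 618,108.19 → $618,100.

Unit G1: $1,138,750; Unit 5A: $2,259,850; Unit 4A: $3,884,000; Unit G2: $618,100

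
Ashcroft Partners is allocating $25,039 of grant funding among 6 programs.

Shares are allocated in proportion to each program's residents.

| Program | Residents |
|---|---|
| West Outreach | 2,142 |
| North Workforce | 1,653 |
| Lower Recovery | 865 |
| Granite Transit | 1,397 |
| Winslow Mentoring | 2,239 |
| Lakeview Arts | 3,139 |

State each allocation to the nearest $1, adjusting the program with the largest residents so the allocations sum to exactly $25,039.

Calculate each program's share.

West Outreach: $4,690 · North Workforce: $3,620 · Lower Recovery: $1,894 · Granite Transit: $3,059 · Winslow Mentoring: $4,903 · Lakeview Arts: $6,873

Sum of residents: 2,142 + 1,653 + 865 + 1,397 + 2,239 + 3,139 = 11,435.
Pro-rata amounts: West Outreach 4,690.30; North Workforce 3,619.54; Lower Recovery 1,894.07; Granite Transit 3,058.98; Winslow Mentoring 4,902.70; Lakeview Arts 6,873.41.
After rounding ($1): West Outreach $4,690; North Workforce $3,620; Lower Recovery $1,894; Granite Transit $3,059; Winslow Mentoring $4,903; Lakeview Arts $6,873. Sum = $25,039.
Sum already equals the total — no adjustment.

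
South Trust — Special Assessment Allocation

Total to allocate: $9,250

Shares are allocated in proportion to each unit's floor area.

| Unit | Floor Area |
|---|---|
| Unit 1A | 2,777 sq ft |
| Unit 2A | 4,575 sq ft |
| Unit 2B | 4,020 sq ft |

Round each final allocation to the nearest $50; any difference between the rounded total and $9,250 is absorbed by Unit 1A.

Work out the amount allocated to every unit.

Floor area total: 11,372.
Proportional shares: Unit 1A 2,777/11,372 × $9,250 = 2,258.82; Unit 2A 4,575/11,372 × $9,250 = 3,721.31; Unit 2B 4,020/11,372 × $9,250 = 3,269.87.
After rounding ($50): Unit 1A $2,250; Unit 2A $3,700; Unit 2B $3,250. Sum = $9,200.
Difference $9,250 − $9,200 = +$50 applied to Unit 1A: Unit 1A becomes $2,300.

Unit 1A: $2,300; Unit 2A: $3,700; Unit 2B: $3,250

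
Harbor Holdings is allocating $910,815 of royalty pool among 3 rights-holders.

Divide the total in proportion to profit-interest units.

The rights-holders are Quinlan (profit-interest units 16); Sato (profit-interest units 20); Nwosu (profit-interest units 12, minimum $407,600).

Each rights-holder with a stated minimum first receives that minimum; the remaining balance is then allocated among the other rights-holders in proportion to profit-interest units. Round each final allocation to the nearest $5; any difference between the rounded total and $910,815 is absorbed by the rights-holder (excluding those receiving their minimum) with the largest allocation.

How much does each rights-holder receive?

Quinlan: $223,650; Sato: $279,565; Nwosu: $407,600

Minimums first: Nwosu $407,600. Residual $503,215.
Residual split over remaining profit-interest units 36: Quinlan 223,651.11 → $223,650; Sato 279,563.89 → $279,565.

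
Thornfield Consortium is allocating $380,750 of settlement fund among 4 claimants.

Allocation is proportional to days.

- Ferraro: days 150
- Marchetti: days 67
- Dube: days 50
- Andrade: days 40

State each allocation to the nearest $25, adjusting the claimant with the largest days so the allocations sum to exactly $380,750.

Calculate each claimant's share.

Combined days = 307.
Pro-rata amounts: Ferraro 150/307 × $380,750 = 186,034.20; Marchetti 67/307 × $380,750 = 83,095.28; Dube 50/307 × $380,750 = 62,011.40; Andrade 40/307 × $380,750 = 49,609.12.
At nearest $25: Ferraro $186,025; Marchetti $83,100; Dube $62,000; Andrade $49,600. Sum = $380,725.
Difference $380,750 − $380,725 = +$25 applied to largest days (Ferraro): Ferraro becomes $186,050.

Ferraro: $186,050 | Marchetti: $83,100 | Dube: $62,000 | Andrade: $49,600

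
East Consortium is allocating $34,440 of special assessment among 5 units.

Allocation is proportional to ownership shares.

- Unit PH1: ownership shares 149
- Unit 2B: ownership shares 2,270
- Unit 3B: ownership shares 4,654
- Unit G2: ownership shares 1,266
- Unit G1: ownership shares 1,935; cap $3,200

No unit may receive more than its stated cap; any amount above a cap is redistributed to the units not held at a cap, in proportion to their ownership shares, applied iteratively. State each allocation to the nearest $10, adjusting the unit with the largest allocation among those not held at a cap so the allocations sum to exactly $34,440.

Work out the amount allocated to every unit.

Unit PH1: $560 · Unit 2B: $8,500 · Unit 3B: $17,440 · Unit G2: $4,740 · Unit G1: $3,200

Combined ownership shares = 10,274.
Unconstrained shares: Unit PH1 499.47; Unit 2B 7,609.38; Unit 3B 15,600.91; Unit G2 4,243.82; Unit G1 6,486.41.
Held at cap: Unit G1 ($3,200); residual $31,240 reallocated over remaining ownership shares 8,339.
Redistributed shares: Unit PH1 558.19 → $560; Unit 2B 8,503.99 → $8,500; Unit 3B 17,435.06 → $17,440; Unit G2 4,742.76 → $4,740.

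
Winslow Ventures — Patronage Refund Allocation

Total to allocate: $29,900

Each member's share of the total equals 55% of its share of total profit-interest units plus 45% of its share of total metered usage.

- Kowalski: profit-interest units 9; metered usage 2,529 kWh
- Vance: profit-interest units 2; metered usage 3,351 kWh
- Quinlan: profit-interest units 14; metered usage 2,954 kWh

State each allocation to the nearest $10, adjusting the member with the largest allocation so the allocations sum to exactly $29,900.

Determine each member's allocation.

Kowalski: $9,770 · Vance: $6,420 · Quinlan: $13,710

Totals — profit-interest units 25, metered usage 8,834.
Composite weights (55% profit-interest units + 45% metered usage): Kowalski 0.3268; Vance 0.2147; Quinlan 0.4585.
Proportional shares: Kowalski 9,772.10; Vance 6,419.48; Quinlan 13,708.42.
After rounding ($10): Kowalski $9,770; Vance $6,420; Quinlan $13,710. Sum = $29,900.
Rounded total matches; no reconciliation needed.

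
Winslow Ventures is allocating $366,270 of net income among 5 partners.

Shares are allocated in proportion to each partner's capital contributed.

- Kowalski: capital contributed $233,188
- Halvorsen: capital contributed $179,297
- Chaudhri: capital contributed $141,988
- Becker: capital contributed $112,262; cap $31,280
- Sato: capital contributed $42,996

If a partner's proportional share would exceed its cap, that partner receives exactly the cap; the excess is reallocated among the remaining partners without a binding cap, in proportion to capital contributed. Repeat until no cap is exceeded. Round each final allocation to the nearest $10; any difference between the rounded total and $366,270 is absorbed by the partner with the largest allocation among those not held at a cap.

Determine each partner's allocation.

Combined capital contributed = 709,731.
Pro-rata shares before constraints: Kowalski 120,341.04; Halvorsen 92,529.58; Chaudhri 73,275.57; Becker 57,934.91; Sato 22,188.89.
Held at cap: Becker ($31,280); residual $334,990 reallocated over remaining capital contributed 597,469.
Redistributed shares: Kowalski 130,744.27 → $130,740; Halvorsen 100,528.57 → $100,530; Chaudhri 79,610.09 → $79,610; Sato 24,107.08 → $24,110.

Kowalski: $130,740 · Halvorsen: $100,530 · Chaudhri: $79,610 · Becker: $31,280 · Sato: $24,110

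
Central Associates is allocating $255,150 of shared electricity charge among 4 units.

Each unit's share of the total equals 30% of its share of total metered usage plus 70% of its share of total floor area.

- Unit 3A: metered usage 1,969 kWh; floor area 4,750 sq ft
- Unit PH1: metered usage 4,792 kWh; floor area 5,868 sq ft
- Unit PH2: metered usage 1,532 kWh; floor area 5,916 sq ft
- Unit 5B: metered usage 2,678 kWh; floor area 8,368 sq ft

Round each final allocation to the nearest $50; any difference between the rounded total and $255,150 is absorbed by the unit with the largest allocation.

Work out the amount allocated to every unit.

Totals — metered usage 10,971, floor area 24,902.
Combined weights (30% metered usage + 70% floor area): Unit 3A 0.1874; Unit PH1 0.2960; Unit PH2 0.2082; Unit 5B 0.3085.
Unrounded shares: Unit 3A 47,806.27; Unit PH1 75,521.08; Unit PH2 53,120.23; Unit 5B 78,702.42.
At nearest $50: Unit 3A $47,800; Unit PH1 $75,500; Unit PH2 $53,100; Unit 5B $78,700. Sum = $255,100.
Difference $255,150 − $255,100 = +$50 applied to largest allocation (Unit 5B): Unit 5B becomes $78,750.

Unit 3A: $47,800; Unit PH1: $75,500; Unit PH2: $53,100; Unit 5B: $78,750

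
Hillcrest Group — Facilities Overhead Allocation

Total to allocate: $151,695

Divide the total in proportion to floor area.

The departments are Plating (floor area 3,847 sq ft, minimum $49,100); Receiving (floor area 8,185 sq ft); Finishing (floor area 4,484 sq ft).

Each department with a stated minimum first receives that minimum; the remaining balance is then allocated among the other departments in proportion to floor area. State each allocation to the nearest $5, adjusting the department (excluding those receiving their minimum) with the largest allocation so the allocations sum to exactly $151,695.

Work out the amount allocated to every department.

Plating: $49,100; Receiving: $66,285; Finishing: $36,310

Minimums first: Plating $49,100. Remaining pool $102,595.
Remaining pool split over remaining floor area 12,669: Receiving 66,283.06 → $66,285; Finishing 36,311.94 → $36,310.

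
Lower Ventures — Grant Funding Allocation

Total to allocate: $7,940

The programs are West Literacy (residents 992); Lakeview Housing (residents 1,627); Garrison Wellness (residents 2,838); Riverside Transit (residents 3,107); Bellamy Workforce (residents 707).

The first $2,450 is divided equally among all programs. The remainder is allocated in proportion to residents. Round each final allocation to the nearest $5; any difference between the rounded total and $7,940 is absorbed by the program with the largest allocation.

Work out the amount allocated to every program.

$2,450 shared equally gives $490 per program.
Remainder $5,490 by residents (total 9,271): West Literacy 587.43 → $585; Lakeview Housing 963.46 → $965; Garrison Wellness 1,680.58 → $1,680; Riverside Transit 1,839.87 → $1,840; Bellamy Workforce 418.66 → $420.
Totals: West Literacy $490 + $585 = $1,075; Lakeview Housing $490 + $965 = $1,455; Garrison Wellness $490 + $1,680 = $2,170; Riverside Transit $490 + $1,840 = $2,330; Bellamy Workforce $490 + $420 = $910.

West Literacy: $1,075 | Lakeview Housing: $1,455 | Garrison Wellness: $2,170 | Riverside Transit: $2,330 | Bellamy Workforce: $910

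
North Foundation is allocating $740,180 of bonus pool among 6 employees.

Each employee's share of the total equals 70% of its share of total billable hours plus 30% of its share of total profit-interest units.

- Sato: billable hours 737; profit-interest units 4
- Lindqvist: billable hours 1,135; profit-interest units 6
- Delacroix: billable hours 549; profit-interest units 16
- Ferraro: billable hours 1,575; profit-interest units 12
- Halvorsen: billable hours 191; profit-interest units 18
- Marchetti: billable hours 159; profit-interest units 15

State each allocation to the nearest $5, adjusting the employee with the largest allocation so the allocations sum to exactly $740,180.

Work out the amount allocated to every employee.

Billable hours total 4,346; profit-interest units total 71.
Composite weights (70% billable hours + 30% profit-interest units): Sato 0.1356; Lindqvist 0.2082; Delacroix 0.1560; Ferraro 0.3044; Halvorsen 0.1068; Marchetti 0.0890.
Pro-rata amounts: Sato 100,374.53; Lindqvist 154,078.75; Delacroix 115,491.60; Ferraro 225,300.26; Halvorsen 79,066.22; Marchetti 65,868.65.
Rounded to nearest $5: Sato $100,375; Lindqvist $154,080; Delacroix $115,490; Ferraro $225,300; Halvorsen $79,065; Marchetti $65,870. Sum = $740,180.
Rounded total matches; no reconciliation needed.

Sato: $100,375 · Lindqvist: $154,080 · Delacroix: $115,490 · Ferraro: $225,300 · Halvorsen: $79,065 · Marchetti: $65,870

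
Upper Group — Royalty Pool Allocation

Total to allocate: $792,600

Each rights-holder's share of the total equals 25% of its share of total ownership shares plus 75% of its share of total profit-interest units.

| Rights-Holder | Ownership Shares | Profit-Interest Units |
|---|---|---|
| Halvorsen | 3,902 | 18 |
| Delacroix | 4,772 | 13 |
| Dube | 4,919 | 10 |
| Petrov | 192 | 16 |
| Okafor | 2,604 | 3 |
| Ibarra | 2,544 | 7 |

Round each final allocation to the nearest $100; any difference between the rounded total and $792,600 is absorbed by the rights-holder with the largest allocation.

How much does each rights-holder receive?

Ownership shares total 18,933; profit-interest units total 67.
Blended shares (25% ownership shares + 75% profit-interest units): Halvorsen 0.2530; Delacroix 0.2085; Dube 0.1769; Petrov 0.1816; Okafor 0.0680; Ibarra 0.1120.
Unrounded shares: Halvorsen 200,540.74; Delacroix 165,284.10; Dube 140,205.41; Petrov 143,967.65; Okafor 53,870.25; Ibarra 88,731.85.
After rounding ($100): Halvorsen $200,500; Delacroix $165,300; Dube $140,200; Petrov $144,000; Okafor $53,900; Ibarra $88,700. Sum = $792,600.
Sum already equals the total — no adjustment.

Halvorsen: $200,500 · Delacroix: $165,300 · Dube: $140,200 · Petrov: $144,000 · Okafor: $53,900 · Ibarra: $88,700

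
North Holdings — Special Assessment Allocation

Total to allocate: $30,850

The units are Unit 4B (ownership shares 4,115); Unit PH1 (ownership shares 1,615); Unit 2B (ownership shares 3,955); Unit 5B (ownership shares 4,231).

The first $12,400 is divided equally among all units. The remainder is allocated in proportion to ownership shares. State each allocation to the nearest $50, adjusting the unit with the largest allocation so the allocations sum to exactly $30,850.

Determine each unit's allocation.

Equal tier: $12,400 ÷ 4 = $3,100 apiece.
Remainder $18,450 by ownership shares (total 13,916): Unit 4B 5,455.72 → $5,450; Unit PH1 2,141.19 → $2,150; Unit 2B 5,243.59 → $5,250; Unit 5B 5,609.51 → $5,600.
Totals: Unit 4B $3,100 + $5,450 = $8,550; Unit PH1 $3,100 + $2,150 = $5,250; Unit 2B $3,100 + $5,250 = $8,350; Unit 5B $3,100 + $5,600 = $8,700.

Unit 4B: $8,550 | Unit PH1: $5,250 | Unit 2B: $8,350 | Unit 5B: $8,700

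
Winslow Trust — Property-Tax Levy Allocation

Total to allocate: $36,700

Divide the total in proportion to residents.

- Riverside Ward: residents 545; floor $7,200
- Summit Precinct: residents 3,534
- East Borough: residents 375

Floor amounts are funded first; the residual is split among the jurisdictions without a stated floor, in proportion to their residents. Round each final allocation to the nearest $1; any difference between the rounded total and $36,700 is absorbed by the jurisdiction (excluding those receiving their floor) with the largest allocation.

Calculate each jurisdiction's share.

Riverside Ward: $7,200; Summit Precinct: $26,670; East Borough: $2,830

Fund the minimums — Riverside Ward $7,200. Balance $29,500.
Balance split over remaining residents 3,909: Summit Precinct 26,669.99 → $26,670; East Borough 2,830.01 → $2,830.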